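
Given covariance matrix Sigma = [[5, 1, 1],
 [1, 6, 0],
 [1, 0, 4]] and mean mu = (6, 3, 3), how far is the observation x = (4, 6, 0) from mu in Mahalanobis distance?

Step 1 — centre the observation: (x - mu) = (-2, 3, -3).

Step 2 — invert Sigma (cofactor / det for 3×3, or solve directly):
  Sigma^{-1} = [[0.2182, -0.0364, -0.0545],
 [-0.0364, 0.1727, 0.0091],
 [-0.0545, 0.0091, 0.2636]].

Step 3 — form the quadratic (x - mu)^T · Sigma^{-1} · (x - mu):
  Sigma^{-1} · (x - mu) = (-0.3818, 0.5636, -0.6545).
  (x - mu)^T · [Sigma^{-1} · (x - mu)] = (-2)·(-0.3818) + (3)·(0.5636) + (-3)·(-0.6545) = 4.4182.

Step 4 — take square root: d = √(4.4182) ≈ 2.1019.

d(x, mu) = √(4.4182) ≈ 2.1019


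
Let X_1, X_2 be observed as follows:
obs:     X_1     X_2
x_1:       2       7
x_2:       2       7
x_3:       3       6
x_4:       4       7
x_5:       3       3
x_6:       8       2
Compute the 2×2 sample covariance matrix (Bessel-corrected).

Step 1 — column means:
  mean(X_1) = (2 + 2 + 3 + 4 + 3 + 8) / 6 = 22/6 = 3.6667
  mean(X_2) = (7 + 7 + 6 + 7 + 3 + 2) / 6 = 32/6 = 5.3333

Step 2 — sample covariance S[i,j] = (1/(n-1)) · Σ_k (x_{k,i} - mean_i) · (x_{k,j} - mean_j), with n-1 = 5.
  S[X_1,X_1] = ((-1.6667)·(-1.6667) + (-1.6667)·(-1.6667) + (-0.6667)·(-0.6667) + (0.3333)·(0.3333) + (-0.6667)·(-0.6667) + (4.3333)·(4.3333)) / 5 = 25.3333/5 = 5.0667
  S[X_1,X_2] = ((-1.6667)·(1.6667) + (-1.6667)·(1.6667) + (-0.6667)·(0.6667) + (0.3333)·(1.6667) + (-0.6667)·(-2.3333) + (4.3333)·(-3.3333)) / 5 = -18.3333/5 = -3.6667
  S[X_2,X_2] = ((1.6667)·(1.6667) + (1.6667)·(1.6667) + (0.6667)·(0.6667) + (1.6667)·(1.6667) + (-2.3333)·(-2.3333) + (-3.3333)·(-3.3333)) / 5 = 25.3333/5 = 5.0667

S is symmetric (S[j,i] = S[i,j]). Assembling:

S = [[5.0667, -3.6667],
 [-3.6667, 5.0667]]


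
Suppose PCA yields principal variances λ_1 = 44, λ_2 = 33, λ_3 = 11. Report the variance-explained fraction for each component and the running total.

Step 1 — total variance = trace(Sigma) = Σ λ_i = 44 + 33 + 11 = 88.

Step 2 — fraction explained by component i = λ_i / Σ λ:
  PC1: 44/88 = 0.5
  PC2: 33/88 = 0.375
  PC3: 11/88 = 0.125

Step 3 — cumulative fraction after k components = (λ_1 + ... + λ_k) / Σ λ:
  k = 1: 44/88 = 0.5
  k = 2: (44 + 33)/88 = 77/88 = 0.875
  k = 3: (44 + 33 + 11)/88 = 88/88 = 1

Summary (fraction, with percent):

explained: PC1 0.5 (50%), PC2 0.375 (37.5%), PC3 0.125 (12.5%);  cumulative: 0.5, 0.875, 1


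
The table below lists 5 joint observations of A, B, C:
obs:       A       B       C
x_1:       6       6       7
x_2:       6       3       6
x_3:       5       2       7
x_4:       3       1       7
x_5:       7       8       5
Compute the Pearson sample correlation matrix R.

Step 1 — column means:
  mean(A) = (6 + 6 + 5 + 3 + 7) / 5 = 27/5 = 5.4
  mean(B) = (6 + 3 + 2 + 1 + 8) / 5 = 20/5 = 4
  mean(C) = (7 + 6 + 7 + 7 + 5) / 5 = 32/5 = 6.4

Step 2 — sample variances and covariances s[i,j] = (1/(n-1)) · Σ_k (x_{k,i} - mean_i) · (x_{k,j} - mean_j), with n-1 = 4:
  s[A,A] = ((0.6)·(0.6) + (0.6)·(0.6) + (-0.4)·(-0.4) + (-2.4)·(-2.4) + (1.6)·(1.6)) / 4 = 9.2/4 = 2.3
  s[A,B] = ((0.6)·(2) + (0.6)·(-1) + (-0.4)·(-2) + (-2.4)·(-3) + (1.6)·(4)) / 4 = 15/4 = 3.75
  s[A,C] = ((0.6)·(0.6) + (0.6)·(-0.4) + (-0.4)·(0.6) + (-2.4)·(0.6) + (1.6)·(-1.4)) / 4 = -3.8/4 = -0.95
  s[B,B] = ((2)·(2) + (-1)·(-1) + (-2)·(-2) + (-3)·(-3) + (4)·(4)) / 4 = 34/4 = 8.5
  s[B,C] = ((2)·(0.6) + (-1)·(-0.4) + (-2)·(0.6) + (-3)·(0.6) + (4)·(-1.4)) / 4 = -7/4 = -1.75
  s[C,C] = ((0.6)·(0.6) + (-0.4)·(-0.4) + (0.6)·(0.6) + (0.6)·(0.6) + (-1.4)·(-1.4)) / 4 = 3.2/4 = 0.8
  Sample standard deviations s_i = √(s[i,i]):
  s(A) = √(2.3) = 1.5166
  s(B) = √(8.5) = 2.9155
  s(C) = √(0.8) = 0.8944

Step 3 — r_{ij} = s_{ij} / (s_i · s_j):
  r[A,A] = 1 (diagonal).
  r[A,B] = 3.75 / (1.5166 · 2.9155) = 3.75 / 4.4215 = 0.8481
  r[A,C] = -0.95 / (1.5166 · 0.8944) = -0.95 / 1.3565 = -0.7003
  r[B,B] = 1 (diagonal).
  r[B,C] = -1.75 / (2.9155 · 0.8944) = -1.75 / 2.6077 = -0.6711
  r[C,C] = 1 (diagonal).

R is symmetric with unit diagonal. Assembling:

R = [[1, 0.8481, -0.7003],
 [0.8481, 1, -0.6711],
 [-0.7003, -0.6711, 1]]


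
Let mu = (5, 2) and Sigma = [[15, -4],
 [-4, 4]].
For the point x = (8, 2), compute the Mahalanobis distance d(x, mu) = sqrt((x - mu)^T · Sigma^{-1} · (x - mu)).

Step 1 — centre the observation: (x - mu) = (3, 0).

Step 2 — invert Sigma. det(Sigma) = 15·4 - (-4)² = 44.
  Sigma^{-1} = (1/det) · [[d, -b], [-b, a]] = [[0.0909, 0.0909],
 [0.0909, 0.3409]].

Step 3 — form the quadratic (x - mu)^T · Sigma^{-1} · (x - mu):
  Sigma^{-1} · (x - mu) = (0.2727, 0.2727).
  (x - mu)^T · [Sigma^{-1} · (x - mu)] = (3)·(0.2727) + (0)·(0.2727) = 0.8182.

Step 4 — take square root: d = √(0.8182) ≈ 0.9045.

d(x, mu) = √(0.8182) ≈ 0.9045


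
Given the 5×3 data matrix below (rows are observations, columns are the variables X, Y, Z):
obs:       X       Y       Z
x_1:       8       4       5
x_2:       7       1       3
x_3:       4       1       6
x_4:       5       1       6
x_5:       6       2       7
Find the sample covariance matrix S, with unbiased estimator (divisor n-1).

Step 1 — column means:
  mean(X) = (8 + 7 + 4 + 5 + 6) / 5 = 30/5 = 6
  mean(Y) = (4 + 1 + 1 + 1 + 2) / 5 = 9/5 = 1.8
  mean(Z) = (5 + 3 + 6 + 6 + 7) / 5 = 27/5 = 5.4

Step 2 — sample covariance S[i,j] = (1/(n-1)) · Σ_k (x_{k,i} - mean_i) · (x_{k,j} - mean_j), with n-1 = 4.
  S[X,X] = ((2)·(2) + (1)·(1) + (-2)·(-2) + (-1)·(-1) + (0)·(0)) / 4 = 10/4 = 2.5
  S[X,Y] = ((2)·(2.2) + (1)·(-0.8) + (-2)·(-0.8) + (-1)·(-0.8) + (0)·(0.2)) / 4 = 6/4 = 1.5
  S[X,Z] = ((2)·(-0.4) + (1)·(-2.4) + (-2)·(0.6) + (-1)·(0.6) + (0)·(1.6)) / 4 = -5/4 = -1.25
  S[Y,Y] = ((2.2)·(2.2) + (-0.8)·(-0.8) + (-0.8)·(-0.8) + (-0.8)·(-0.8) + (0.2)·(0.2)) / 4 = 6.8/4 = 1.7
  S[Y,Z] = ((2.2)·(-0.4) + (-0.8)·(-2.4) + (-0.8)·(0.6) + (-0.8)·(0.6) + (0.2)·(1.6)) / 4 = 0.4/4 = 0.1
  S[Z,Z] = ((-0.4)·(-0.4) + (-2.4)·(-2.4) + (0.6)·(0.6) + (0.6)·(0.6) + (1.6)·(1.6)) / 4 = 9.2/4 = 2.3

S is symmetric (S[j,i] = S[i,j]). Assembling:

S = [[2.5, 1.5, -1.25],
 [1.5, 1.7, 0.1],
 [-1.25, 0.1, 2.3]]


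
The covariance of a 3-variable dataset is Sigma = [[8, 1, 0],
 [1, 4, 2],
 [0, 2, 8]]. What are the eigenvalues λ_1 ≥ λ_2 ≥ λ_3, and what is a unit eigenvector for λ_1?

Step 1 — characteristic polynomial p(λ) = det(λI - Sigma) = λ³ - tr·λ² + c_1·λ - det, where tr = trace, c_1 = sum of the principal 2×2 minors, det = det(Sigma):
  tr = 8 + 4 + 8 = 20,
  c_1 = (8·4 - (1)²) + (8·8 - (0)²) + (4·8 - (2)²) = 31 + 64 + 28 = 123,
  det = 8·(4·8 - (2)²) - (1)·((1)·8 - (2)·(0)) + (0)·((1)·(2) - 4·(0)) = 8·(28) - (1)·(8) + (0)·(2) = 216.
  So p(λ) = λ³ - 20λ² + 123λ - 216.
Step 2 — look for an integer root (rational root theorem: any rational root is an integer divisor of 216). Testing λ = 3:
  p(3) = 27 - 180 + 369 - 216 = 0  ✓
  Dividing out (λ - 3): p(λ) = (λ - 3)(λ² - 17λ + 72).
Step 3 — remaining eigenvalues from the quadratic λ² - 17λ + 72 = 0:
  Δ = 17² - 4·72 = 289 - 288 = 1,  λ = (17 ± √1)/2 = (17 ± 1)/2 = 9 or 8.
  Sorted: λ_1 = 9,  λ_2 = 8,  λ_3 = 3  (check: sum = 20 = tr ✓).

Step 4 — unit eigenvector for λ_1 = 9: v spans the null space of (Sigma - λ_1 I), whose rows are
  r_1 = (-1, 1, 0),  r_2 = (1, -5, 2),  r_3 = (0, 2, -1).
  v is orthogonal to every row, so take v ∝ r_1 × r_2 = ((1)·(2) - (0)·(-5), (0)·(1) - (-1)·(2), (-1)·(-5) - (1)·(1)) = (2, 2, 4).
  Rescale (divide by 2): u = (1, 1, 2).
  ||u|| = √((1)² + (1)² + (2)²) = √(6) ≈ 2.4495,  v_1 = u/||u|| ≈ (0.4082, 0.4082, 0.8165) (||v_1|| = 1).

λ_1 = 9,  λ_2 = 8,  λ_3 = 3;  v_1 ≈ (0.4082, 0.4082, 0.8165)


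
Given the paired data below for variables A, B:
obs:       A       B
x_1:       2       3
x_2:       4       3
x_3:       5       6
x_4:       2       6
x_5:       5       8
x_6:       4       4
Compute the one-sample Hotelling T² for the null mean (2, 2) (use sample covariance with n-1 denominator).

Step 1 — sample mean vector:
  mean(A) = (2 + 4 + 5 + 2 + 5 + 4) / 6 = 22/6 = 3.6667
  mean(B) = (3 + 3 + 6 + 6 + 8 + 4) / 6 = 30/6 = 5
  x̄ = (3.6667, 5),  deviation x̄ - mu_0 = (3.6667, 5) - (2, 2) = (1.6667, 3).

Step 2 — sample covariance matrix, S[i,j] = (1/(n-1)) · Σ_k (x_{k,i} - mean_i) · (x_{k,j} - mean_j), divisor n-1 = 5:
  S[A,A] = ((-1.6667)·(-1.6667) + (0.3333)·(0.3333) + (1.3333)·(1.3333) + (-1.6667)·(-1.6667) + (1.3333)·(1.3333) + (0.3333)·(0.3333)) / 5 = 9.3333/5 = 1.8667
  S[A,B] = ((-1.6667)·(-2) + (0.3333)·(-2) + (1.3333)·(1) + (-1.6667)·(1) + (1.3333)·(3) + (0.3333)·(-1)) / 5 = 6/5 = 1.2
  S[B,B] = ((-2)·(-2) + (-2)·(-2) + (1)·(1) + (1)·(1) + (3)·(3) + (-1)·(-1)) / 5 = 20/5 = 4
  S = [[1.8667, 1.2],
 [1.2, 4]].

Step 3 — invert S. det(S) = 1.8667·4 - (1.2)² = 6.0267.
  S^{-1} = (1/det) · [[d, -b], [-b, a]] = [[0.6637, -0.1991],
 [-0.1991, 0.3097]].

Step 4 — quadratic form (x̄ - mu_0)^T · S^{-1} · (x̄ - mu_0):
  S^{-1} · (x̄ - mu_0) = (0.5088, 0.5973),
  (x̄ - mu_0)^T · [...] = (1.6667)·(0.5088) + (3)·(0.5973) = 2.6401.

Step 5 — scale by n: T² = 6 · 2.6401 = 15.8407.

T² ≈ 15.8407


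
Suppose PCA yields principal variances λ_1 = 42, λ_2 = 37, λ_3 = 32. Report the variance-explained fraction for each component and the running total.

Step 1 — total variance = trace(Sigma) = Σ λ_i = 42 + 37 + 32 = 111.

Step 2 — fraction explained by component i = λ_i / Σ λ:
  PC1: 42/111 = 0.3784
  PC2: 37/111 = 0.3333
  PC3: 32/111 = 0.2883

Step 3 — cumulative fraction after k components = (λ_1 + ... + λ_k) / Σ λ:
  k = 1: 42/111 = 0.3784
  k = 2: (42 + 37)/111 = 79/111 = 0.7117
  k = 3: (42 + 37 + 32)/111 = 111/111 = 1

Summary (fraction, with percent):

explained: PC1 0.3784 (37.84%), PC2 0.3333 (33.33%), PC3 0.2883 (28.83%);  cumulative: 0.3784, 0.7117, 1


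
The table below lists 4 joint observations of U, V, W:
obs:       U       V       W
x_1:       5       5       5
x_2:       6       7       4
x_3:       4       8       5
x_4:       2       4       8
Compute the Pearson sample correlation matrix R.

Step 1 — column means:
  mean(U) = (5 + 6 + 4 + 2) / 4 = 17/4 = 4.25
  mean(V) = (5 + 7 + 8 + 4) / 4 = 24/4 = 6
  mean(W) = (5 + 4 + 5 + 8) / 4 = 22/4 = 5.5

Step 2 — sample variances and covariances s[i,j] = (1/(n-1)) · Σ_k (x_{k,i} - mean_i) · (x_{k,j} - mean_j), with n-1 = 3:
  s[U,U] = ((0.75)·(0.75) + (1.75)·(1.75) + (-0.25)·(-0.25) + (-2.25)·(-2.25)) / 3 = 8.75/3 = 2.9167
  s[U,V] = ((0.75)·(-1) + (1.75)·(1) + (-0.25)·(2) + (-2.25)·(-2)) / 3 = 5/3 = 1.6667
  s[U,W] = ((0.75)·(-0.5) + (1.75)·(-1.5) + (-0.25)·(-0.5) + (-2.25)·(2.5)) / 3 = -8.5/3 = -2.8333
  s[V,V] = ((-1)·(-1) + (1)·(1) + (2)·(2) + (-2)·(-2)) / 3 = 10/3 = 3.3333
  s[V,W] = ((-1)·(-0.5) + (1)·(-1.5) + (2)·(-0.5) + (-2)·(2.5)) / 3 = -7/3 = -2.3333
  s[W,W] = ((-0.5)·(-0.5) + (-1.5)·(-1.5) + (-0.5)·(-0.5) + (2.5)·(2.5)) / 3 = 9/3 = 3
  Sample standard deviations s_i = √(s[i,i]):
  s(U) = √(2.9167) = 1.7078
  s(V) = √(3.3333) = 1.8257
  s(W) = √(3) = 1.7321

Step 3 — r_{ij} = s_{ij} / (s_i · s_j):
  r[U,U] = 1 (diagonal).
  r[U,V] = 1.6667 / (1.7078 · 1.8257) = 1.6667 / 3.118 = 0.5345
  r[U,W] = -2.8333 / (1.7078 · 1.7321) = -2.8333 / 2.958 = -0.9578
  r[V,V] = 1 (diagonal).
  r[V,W] = -2.3333 / (1.8257 · 1.7321) = -2.3333 / 3.1623 = -0.7379
  r[W,W] = 1 (diagonal).

R is symmetric with unit diagonal. Assembling:

R = [[1, 0.5345, -0.9578],
 [0.5345, 1, -0.7379],
 [-0.9578, -0.7379, 1]]


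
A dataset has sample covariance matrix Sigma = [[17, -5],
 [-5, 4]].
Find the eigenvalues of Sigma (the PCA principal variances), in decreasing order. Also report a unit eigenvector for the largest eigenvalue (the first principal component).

Step 1 — characteristic polynomial of 2×2 Sigma:
  det(Sigma - λI) = λ² - trace · λ + det = 0.
  trace = 17 + 4 = 21, det = 17·4 - (-5)² = 43.
Step 2 — discriminant:
  Δ = trace² - 4·det = 441 - 172 = 269.
Step 3 — eigenvalues:
  λ = (trace ± √Δ)/2 = (21 ± 16.4012)/2,
  λ_1 = 18.7006,  λ_2 = 2.2994.

Step 4 — unit eigenvector for λ_1: solve (Sigma - λ_1 I)v = 0. First row:
  (17 - 18.7006)·v_x + (-5)·v_y = 0, i.e. (-1.7006)·v_x + (-5)·v_y = 0,
  so v ∝ (b, λ_1 - a) = (-5, 1.7006); multiply by -1 so the first entry is positive: u = (5, -1.7006).
  ||u|| = √((5)² + (-1.7006)²) = √(27.8921) ≈ 5.2813,
  v_1 = u/||u|| ≈ (0.9467, -0.322) (||v_1|| = 1).

λ_1 = 18.7006,  λ_2 = 2.2994;  v_1 ≈ (0.9467, -0.322)


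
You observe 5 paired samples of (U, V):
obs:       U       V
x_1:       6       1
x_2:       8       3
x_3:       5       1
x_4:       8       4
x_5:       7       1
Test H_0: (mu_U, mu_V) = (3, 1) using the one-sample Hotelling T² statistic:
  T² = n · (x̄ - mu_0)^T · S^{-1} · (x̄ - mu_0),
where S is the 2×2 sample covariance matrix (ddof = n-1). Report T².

Step 1 — sample mean vector:
  mean(U) = (6 + 8 + 5 + 8 + 7) / 5 = 34/5 = 6.8
  mean(V) = (1 + 3 + 1 + 4 + 1) / 5 = 10/5 = 2
  x̄ = (6.8, 2),  deviation x̄ - mu_0 = (6.8, 2) - (3, 1) = (3.8, 1).

Step 2 — sample covariance matrix, S[i,j] = (1/(n-1)) · Σ_k (x_{k,i} - mean_i) · (x_{k,j} - mean_j), divisor n-1 = 4:
  S[U,U] = ((-0.8)·(-0.8) + (1.2)·(1.2) + (-1.8)·(-1.8) + (1.2)·(1.2) + (0.2)·(0.2)) / 4 = 6.8/4 = 1.7
  S[U,V] = ((-0.8)·(-1) + (1.2)·(1) + (-1.8)·(-1) + (1.2)·(2) + (0.2)·(-1)) / 4 = 6/4 = 1.5
  S[V,V] = ((-1)·(-1) + (1)·(1) + (-1)·(-1) + (2)·(2) + (-1)·(-1)) / 4 = 8/4 = 2
  S = [[1.7, 1.5],
 [1.5, 2]].

Step 3 — invert S. det(S) = 1.7·2 - (1.5)² = 1.15.
  S^{-1} = (1/det) · [[d, -b], [-b, a]] = [[1.7391, -1.3043],
 [-1.3043, 1.4783]].

Step 4 — quadratic form (x̄ - mu_0)^T · S^{-1} · (x̄ - mu_0):
  S^{-1} · (x̄ - mu_0) = (5.3043, -3.4783),
  (x̄ - mu_0)^T · [...] = (3.8)·(5.3043) + (1)·(-3.4783) = 16.6783.

Step 5 — scale by n: T² = 5 · 16.6783 = 83.3913.

T² ≈ 83.3913


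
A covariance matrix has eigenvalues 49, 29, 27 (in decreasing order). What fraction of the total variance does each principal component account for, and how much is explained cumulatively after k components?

Step 1 — total variance = trace(Sigma) = Σ λ_i = 49 + 29 + 27 = 105.

Step 2 — fraction explained by component i = λ_i / Σ λ:
  PC1: 49/105 = 0.4667
  PC2: 29/105 = 0.2762
  PC3: 27/105 = 0.2571

Step 3 — cumulative fraction after k components = (λ_1 + ... + λ_k) / Σ λ:
  k = 1: 49/105 = 0.4667
  k = 2: (49 + 29)/105 = 78/105 = 0.7429
  k = 3: (49 + 29 + 27)/105 = 105/105 = 1

Summary (fraction, with percent):

explained: PC1 0.4667 (46.67%), PC2 0.2762 (27.62%), PC3 0.2571 (25.71%);  cumulative: 0.4667, 0.7429, 1


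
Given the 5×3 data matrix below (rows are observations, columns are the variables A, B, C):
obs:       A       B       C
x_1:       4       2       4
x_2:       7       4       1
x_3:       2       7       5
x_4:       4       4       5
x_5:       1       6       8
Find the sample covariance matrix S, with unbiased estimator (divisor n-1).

Step 1 — column means:
  mean(A) = (4 + 7 + 2 + 4 + 1) / 5 = 18/5 = 3.6
  mean(B) = (2 + 4 + 7 + 4 + 6) / 5 = 23/5 = 4.6
  mean(C) = (4 + 1 + 5 + 5 + 8) / 5 = 23/5 = 4.6

Step 2 — sample covariance S[i,j] = (1/(n-1)) · Σ_k (x_{k,i} - mean_i) · (x_{k,j} - mean_j), with n-1 = 4.
  S[A,A] = ((0.4)·(0.4) + (3.4)·(3.4) + (-1.6)·(-1.6) + (0.4)·(0.4) + (-2.6)·(-2.6)) / 4 = 21.2/4 = 5.3
  S[A,B] = ((0.4)·(-2.6) + (3.4)·(-0.6) + (-1.6)·(2.4) + (0.4)·(-0.6) + (-2.6)·(1.4)) / 4 = -10.8/4 = -2.7
  S[A,C] = ((0.4)·(-0.6) + (3.4)·(-3.6) + (-1.6)·(0.4) + (0.4)·(0.4) + (-2.6)·(3.4)) / 4 = -21.8/4 = -5.45
  S[B,B] = ((-2.6)·(-2.6) + (-0.6)·(-0.6) + (2.4)·(2.4) + (-0.6)·(-0.6) + (1.4)·(1.4)) / 4 = 15.2/4 = 3.8
  S[B,C] = ((-2.6)·(-0.6) + (-0.6)·(-3.6) + (2.4)·(0.4) + (-0.6)·(0.4) + (1.4)·(3.4)) / 4 = 9.2/4 = 2.3
  S[C,C] = ((-0.6)·(-0.6) + (-3.6)·(-3.6) + (0.4)·(0.4) + (0.4)·(0.4) + (3.4)·(3.4)) / 4 = 25.2/4 = 6.3

S is symmetric (S[j,i] = S[i,j]). Assembling:

S = [[5.3, -2.7, -5.45],
 [-2.7, 3.8, 2.3],
 [-5.45, 2.3, 6.3]]


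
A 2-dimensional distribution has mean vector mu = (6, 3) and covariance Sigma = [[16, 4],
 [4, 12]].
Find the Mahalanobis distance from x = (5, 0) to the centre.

Step 1 — centre the observation: (x - mu) = (-1, -3).

Step 2 — invert Sigma. det(Sigma) = 16·12 - (4)² = 176.
  Sigma^{-1} = (1/det) · [[d, -b], [-b, a]] = [[0.0682, -0.0227],
 [-0.0227, 0.0909]].

Step 3 — form the quadratic (x - mu)^T · Sigma^{-1} · (x - mu):
  Sigma^{-1} · (x - mu) = (0, -0.25).
  (x - mu)^T · [Sigma^{-1} · (x - mu)] = (-1)·(0) + (-3)·(-0.25) = 0.75.

Step 4 — take square root: d = √(0.75) ≈ 0.866.

d(x, mu) = √(0.75) ≈ 0.866


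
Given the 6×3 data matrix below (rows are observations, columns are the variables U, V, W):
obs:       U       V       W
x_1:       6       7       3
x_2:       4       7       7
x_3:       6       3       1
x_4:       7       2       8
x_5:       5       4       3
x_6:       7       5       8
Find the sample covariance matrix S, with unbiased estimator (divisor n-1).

Step 1 — column means:
  mean(U) = (6 + 4 + 6 + 7 + 5 + 7) / 6 = 35/6 = 5.8333
  mean(V) = (7 + 7 + 3 + 2 + 4 + 5) / 6 = 28/6 = 4.6667
  mean(W) = (3 + 7 + 1 + 8 + 3 + 8) / 6 = 30/6 = 5

Step 2 — sample covariance S[i,j] = (1/(n-1)) · Σ_k (x_{k,i} - mean_i) · (x_{k,j} - mean_j), with n-1 = 5.
  S[U,U] = ((0.1667)·(0.1667) + (-1.8333)·(-1.8333) + (0.1667)·(0.1667) + (1.1667)·(1.1667) + (-0.8333)·(-0.8333) + (1.1667)·(1.1667)) / 5 = 6.8333/5 = 1.3667
  S[U,V] = ((0.1667)·(2.3333) + (-1.8333)·(2.3333) + (0.1667)·(-1.6667) + (1.1667)·(-2.6667) + (-0.8333)·(-0.6667) + (1.1667)·(0.3333)) / 5 = -6.3333/5 = -1.2667
  S[U,W] = ((0.1667)·(-2) + (-1.8333)·(2) + (0.1667)·(-4) + (1.1667)·(3) + (-0.8333)·(-2) + (1.1667)·(3)) / 5 = 4/5 = 0.8
  S[V,V] = ((2.3333)·(2.3333) + (2.3333)·(2.3333) + (-1.6667)·(-1.6667) + (-2.6667)·(-2.6667) + (-0.6667)·(-0.6667) + (0.3333)·(0.3333)) / 5 = 21.3333/5 = 4.2667
  S[V,W] = ((2.3333)·(-2) + (2.3333)·(2) + (-1.6667)·(-4) + (-2.6667)·(3) + (-0.6667)·(-2) + (0.3333)·(3)) / 5 = 1/5 = 0.2
  S[W,W] = ((-2)·(-2) + (2)·(2) + (-4)·(-4) + (3)·(3) + (-2)·(-2) + (3)·(3)) / 5 = 46/5 = 9.2

S is symmetric (S[j,i] = S[i,j]). Assembling:

S = [[1.3667, -1.2667, 0.8],
 [-1.2667, 4.2667, 0.2],
 [0.8, 0.2, 9.2]]


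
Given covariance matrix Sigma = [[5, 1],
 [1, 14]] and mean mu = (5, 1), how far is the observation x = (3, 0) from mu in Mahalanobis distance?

Step 1 — centre the observation: (x - mu) = (-2, -1).

Step 2 — invert Sigma. det(Sigma) = 5·14 - (1)² = 69.
  Sigma^{-1} = (1/det) · [[d, -b], [-b, a]] = [[0.2029, -0.0145],
 [-0.0145, 0.0725]].

Step 3 — form the quadratic (x - mu)^T · Sigma^{-1} · (x - mu):
  Sigma^{-1} · (x - mu) = (-0.3913, -0.0435).
  (x - mu)^T · [Sigma^{-1} · (x - mu)] = (-2)·(-0.3913) + (-1)·(-0.0435) = 0.8261.

Step 4 — take square root: d = √(0.8261) ≈ 0.9089.

d(x, mu) = √(0.8261) ≈ 0.9089


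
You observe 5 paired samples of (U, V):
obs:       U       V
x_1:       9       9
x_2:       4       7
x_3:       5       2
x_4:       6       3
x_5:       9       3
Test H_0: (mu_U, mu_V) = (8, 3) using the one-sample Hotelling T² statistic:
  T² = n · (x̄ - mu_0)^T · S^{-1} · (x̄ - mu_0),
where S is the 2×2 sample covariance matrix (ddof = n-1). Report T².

Step 1 — sample mean vector:
  mean(U) = (9 + 4 + 5 + 6 + 9) / 5 = 33/5 = 6.6
  mean(V) = (9 + 7 + 2 + 3 + 3) / 5 = 24/5 = 4.8
  x̄ = (6.6, 4.8),  deviation x̄ - mu_0 = (6.6, 4.8) - (8, 3) = (-1.4, 1.8).

Step 2 — sample covariance matrix, S[i,j] = (1/(n-1)) · Σ_k (x_{k,i} - mean_i) · (x_{k,j} - mean_j), divisor n-1 = 4:
  S[U,U] = ((2.4)·(2.4) + (-2.6)·(-2.6) + (-1.6)·(-1.6) + (-0.6)·(-0.6) + (2.4)·(2.4)) / 4 = 21.2/4 = 5.3
  S[U,V] = ((2.4)·(4.2) + (-2.6)·(2.2) + (-1.6)·(-2.8) + (-0.6)·(-1.8) + (2.4)·(-1.8)) / 4 = 5.6/4 = 1.4
  S[V,V] = ((4.2)·(4.2) + (2.2)·(2.2) + (-2.8)·(-2.8) + (-1.8)·(-1.8) + (-1.8)·(-1.8)) / 4 = 36.8/4 = 9.2
  S = [[5.3, 1.4],
 [1.4, 9.2]].

Step 3 — invert S. det(S) = 5.3·9.2 - (1.4)² = 46.8.
  S^{-1} = (1/det) · [[d, -b], [-b, a]] = [[0.1966, -0.0299],
 [-0.0299, 0.1132]].

Step 4 — quadratic form (x̄ - mu_0)^T · S^{-1} · (x̄ - mu_0):
  S^{-1} · (x̄ - mu_0) = (-0.3291, 0.2457),
  (x̄ - mu_0)^T · [...] = (-1.4)·(-0.3291) + (1.8)·(0.2457) = 0.903.

Step 5 — scale by n: T² = 5 · 0.903 = 4.515.

T² ≈ 4.515


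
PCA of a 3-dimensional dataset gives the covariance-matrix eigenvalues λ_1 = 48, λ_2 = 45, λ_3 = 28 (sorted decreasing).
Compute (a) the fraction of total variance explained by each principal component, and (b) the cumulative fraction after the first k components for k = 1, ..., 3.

Step 1 — total variance = trace(Sigma) = Σ λ_i = 48 + 45 + 28 = 121.

Step 2 — fraction explained by component i = λ_i / Σ λ:
  PC1: 48/121 = 0.3967
  PC2: 45/121 = 0.3719
  PC3: 28/121 = 0.2314

Step 3 — cumulative fraction after k components = (λ_1 + ... + λ_k) / Σ λ:
  k = 1: 48/121 = 0.3967
  k = 2: (48 + 45)/121 = 93/121 = 0.7686
  k = 3: (48 + 45 + 28)/121 = 121/121 = 1

Summary (fraction, with percent):

explained: PC1 0.3967 (39.67%), PC2 0.3719 (37.19%), PC3 0.2314 (23.14%);  cumulative: 0.3967, 0.7686, 1


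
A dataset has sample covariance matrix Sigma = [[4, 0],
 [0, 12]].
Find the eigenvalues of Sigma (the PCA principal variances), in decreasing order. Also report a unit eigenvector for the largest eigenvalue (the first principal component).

Step 1 — characteristic polynomial of 2×2 Sigma:
  det(Sigma - λI) = λ² - trace · λ + det = 0.
  trace = 4 + 12 = 16, det = 4·12 - (0)² = 48.
Step 2 — discriminant:
  Δ = trace² - 4·det = 256 - 192 = 64.
Step 3 — eigenvalues:
  λ = (trace ± √Δ)/2 = (16 ± 8)/2,
  λ_1 = 12,  λ_2 = 4.

Step 4 — unit eigenvector for λ_1: Sigma is diagonal, so its eigenvectors are the coordinate axes. λ_1 = 12 is the diagonal entry on the second coordinate axis, hence
  v_1 = (0, 1) (||v_1|| = 1).

λ_1 = 12,  λ_2 = 4;  v_1 ≈ (0, 1)


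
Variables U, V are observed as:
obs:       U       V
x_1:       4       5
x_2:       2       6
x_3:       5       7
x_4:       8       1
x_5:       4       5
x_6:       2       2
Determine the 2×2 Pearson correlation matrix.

Step 1 — column means:
  mean(U) = (4 + 2 + 5 + 8 + 4 + 2) / 6 = 25/6 = 4.1667
  mean(V) = (5 + 6 + 7 + 1 + 5 + 2) / 6 = 26/6 = 4.3333

Step 2 — sample variances and covariances s[i,j] = (1/(n-1)) · Σ_k (x_{k,i} - mean_i) · (x_{k,j} - mean_j), with n-1 = 5:
  s[U,U] = ((-0.1667)·(-0.1667) + (-2.1667)·(-2.1667) + (0.8333)·(0.8333) + (3.8333)·(3.8333) + (-0.1667)·(-0.1667) + (-2.1667)·(-2.1667)) / 5 = 24.8333/5 = 4.9667
  s[U,V] = ((-0.1667)·(0.6667) + (-2.1667)·(1.6667) + (0.8333)·(2.6667) + (3.8333)·(-3.3333) + (-0.1667)·(0.6667) + (-2.1667)·(-2.3333)) / 5 = -9.3333/5 = -1.8667
  s[V,V] = ((0.6667)·(0.6667) + (1.6667)·(1.6667) + (2.6667)·(2.6667) + (-3.3333)·(-3.3333) + (0.6667)·(0.6667) + (-2.3333)·(-2.3333)) / 5 = 27.3333/5 = 5.4667
  Sample standard deviations s_i = √(s[i,i]):
  s(U) = √(4.9667) = 2.2286
  s(V) = √(5.4667) = 2.3381

Step 3 — r_{ij} = s_{ij} / (s_i · s_j):
  r[U,U] = 1 (diagonal).
  r[U,V] = -1.8667 / (2.2286 · 2.3381) = -1.8667 / 5.2107 = -0.3582
  r[V,V] = 1 (diagonal).

R is symmetric with unit diagonal. Assembling:

R = [[1, -0.3582],
 [-0.3582, 1]]


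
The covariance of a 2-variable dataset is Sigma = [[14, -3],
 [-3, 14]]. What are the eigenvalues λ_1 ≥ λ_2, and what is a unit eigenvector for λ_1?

Step 1 — characteristic polynomial of 2×2 Sigma:
  det(Sigma - λI) = λ² - trace · λ + det = 0.
  trace = 14 + 14 = 28, det = 14·14 - (-3)² = 187.
Step 2 — discriminant:
  Δ = trace² - 4·det = 784 - 748 = 36.
Step 3 — eigenvalues:
  λ = (trace ± √Δ)/2 = (28 ± 6)/2,
  λ_1 = 17,  λ_2 = 11.

Step 4 — unit eigenvector for λ_1: solve (Sigma - λ_1 I)v = 0. First row:
  (14 - 17)·v_x + (-3)·v_y = 0, i.e. (-3)·v_x + (-3)·v_y = 0,
  so v ∝ (b, λ_1 - a) = (-3, 3); multiply by -1 so the first entry is positive: u = (3, -3).
  ||u|| = √((3)² + (-3)²) = √(18) ≈ 4.2426,
  v_1 = u/||u|| ≈ (0.7071, -0.7071) (||v_1|| = 1).

λ_1 = 17,  λ_2 = 11;  v_1 ≈ (0.7071, -0.7071)


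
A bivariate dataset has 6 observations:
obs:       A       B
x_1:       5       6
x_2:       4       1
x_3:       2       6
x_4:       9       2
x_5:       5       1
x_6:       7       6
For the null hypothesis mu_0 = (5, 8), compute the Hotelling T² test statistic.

Step 1 — sample mean vector:
  mean(A) = (5 + 4 + 2 + 9 + 5 + 7) / 6 = 32/6 = 5.3333
  mean(B) = (6 + 1 + 6 + 2 + 1 + 6) / 6 = 22/6 = 3.6667
  x̄ = (5.3333, 3.6667),  deviation x̄ - mu_0 = (5.3333, 3.6667) - (5, 8) = (0.3333, -4.3333).

Step 2 — sample covariance matrix, S[i,j] = (1/(n-1)) · Σ_k (x_{k,i} - mean_i) · (x_{k,j} - mean_j), divisor n-1 = 5:
  S[A,A] = ((-0.3333)·(-0.3333) + (-1.3333)·(-1.3333) + (-3.3333)·(-3.3333) + (3.6667)·(3.6667) + (-0.3333)·(-0.3333) + (1.6667)·(1.6667)) / 5 = 29.3333/5 = 5.8667
  S[A,B] = ((-0.3333)·(2.3333) + (-1.3333)·(-2.6667) + (-3.3333)·(2.3333) + (3.6667)·(-1.6667) + (-0.3333)·(-2.6667) + (1.6667)·(2.3333)) / 5 = -6.3333/5 = -1.2667
  S[B,B] = ((2.3333)·(2.3333) + (-2.6667)·(-2.6667) + (2.3333)·(2.3333) + (-1.6667)·(-1.6667) + (-2.6667)·(-2.6667) + (2.3333)·(2.3333)) / 5 = 33.3333/5 = 6.6667
  S = [[5.8667, -1.2667],
 [-1.2667, 6.6667]].

Step 3 — invert S. det(S) = 5.8667·6.6667 - (-1.2667)² = 37.5067.
  S^{-1} = (1/det) · [[d, -b], [-b, a]] = [[0.1777, 0.0338],
 [0.0338, 0.1564]].

Step 4 — quadratic form (x̄ - mu_0)^T · S^{-1} · (x̄ - mu_0):
  S^{-1} · (x̄ - mu_0) = (-0.0871, -0.6665),
  (x̄ - mu_0)^T · [...] = (0.3333)·(-0.0871) + (-4.3333)·(-0.6665) = 2.8593.

Step 5 — scale by n: T² = 6 · 2.8593 = 17.1561.

T² ≈ 17.1561


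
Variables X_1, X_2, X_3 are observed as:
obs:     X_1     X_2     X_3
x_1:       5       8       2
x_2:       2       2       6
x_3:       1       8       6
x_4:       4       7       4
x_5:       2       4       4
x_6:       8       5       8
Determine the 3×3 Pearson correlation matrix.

Step 1 — column means:
  mean(X_1) = (5 + 2 + 1 + 4 + 2 + 8) / 6 = 22/6 = 3.6667
  mean(X_2) = (8 + 2 + 8 + 7 + 4 + 5) / 6 = 34/6 = 5.6667
  mean(X_3) = (2 + 6 + 6 + 4 + 4 + 8) / 6 = 30/6 = 5

Step 2 — sample variances and covariances s[i,j] = (1/(n-1)) · Σ_k (x_{k,i} - mean_i) · (x_{k,j} - mean_j), with n-1 = 5:
  s[X_1,X_1] = ((1.3333)·(1.3333) + (-1.6667)·(-1.6667) + (-2.6667)·(-2.6667) + (0.3333)·(0.3333) + (-1.6667)·(-1.6667) + (4.3333)·(4.3333)) / 5 = 33.3333/5 = 6.6667
  s[X_1,X_2] = ((1.3333)·(2.3333) + (-1.6667)·(-3.6667) + (-2.6667)·(2.3333) + (0.3333)·(1.3333) + (-1.6667)·(-1.6667) + (4.3333)·(-0.6667)) / 5 = 3.3333/5 = 0.6667
  s[X_1,X_3] = ((1.3333)·(-3) + (-1.6667)·(1) + (-2.6667)·(1) + (0.3333)·(-1) + (-1.6667)·(-1) + (4.3333)·(3)) / 5 = 6/5 = 1.2
  s[X_2,X_2] = ((2.3333)·(2.3333) + (-3.6667)·(-3.6667) + (2.3333)·(2.3333) + (1.3333)·(1.3333) + (-1.6667)·(-1.6667) + (-0.6667)·(-0.6667)) / 5 = 29.3333/5 = 5.8667
  s[X_2,X_3] = ((2.3333)·(-3) + (-3.6667)·(1) + (2.3333)·(1) + (1.3333)·(-1) + (-1.6667)·(-1) + (-0.6667)·(3)) / 5 = -10/5 = -2
  s[X_3,X_3] = ((-3)·(-3) + (1)·(1) + (1)·(1) + (-1)·(-1) + (-1)·(-1) + (3)·(3)) / 5 = 22/5 = 4.4
  Sample standard deviations s_i = √(s[i,i]):
  s(X_1) = √(6.6667) = 2.582
  s(X_2) = √(5.8667) = 2.4221
  s(X_3) = √(4.4) = 2.0976

Step 3 — r_{ij} = s_{ij} / (s_i · s_j):
  r[X_1,X_1] = 1 (diagonal).
  r[X_1,X_2] = 0.6667 / (2.582 · 2.4221) = 0.6667 / 6.2539 = 0.1066
  r[X_1,X_3] = 1.2 / (2.582 · 2.0976) = 1.2 / 5.416 = 0.2216
  r[X_2,X_2] = 1 (diagonal).
  r[X_2,X_3] = -2 / (2.4221 · 2.0976) = -2 / 5.0807 = -0.3936
  r[X_3,X_3] = 1 (diagonal).

R is symmetric with unit diagonal. Assembling:

R = [[1, 0.1066, 0.2216],
 [0.1066, 1, -0.3936],
 [0.2216, -0.3936, 1]]


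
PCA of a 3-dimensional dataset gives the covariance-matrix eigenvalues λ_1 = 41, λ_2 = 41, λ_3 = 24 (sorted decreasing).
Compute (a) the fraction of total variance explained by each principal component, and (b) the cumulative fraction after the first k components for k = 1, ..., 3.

Step 1 — total variance = trace(Sigma) = Σ λ_i = 41 + 41 + 24 = 106.

Step 2 — fraction explained by component i = λ_i / Σ λ:
  PC1: 41/106 = 0.3868
  PC2: 41/106 = 0.3868
  PC3: 24/106 = 0.2264

Step 3 — cumulative fraction after k components = (λ_1 + ... + λ_k) / Σ λ:
  k = 1: 41/106 = 0.3868
  k = 2: (41 + 41)/106 = 82/106 = 0.7736
  k = 3: (41 + 41 + 24)/106 = 106/106 = 1

Summary (fraction, with percent):

explained: PC1 0.3868 (38.68%), PC2 0.3868 (38.68%), PC3 0.2264 (22.64%);  cumulative: 0.3868, 0.7736, 1


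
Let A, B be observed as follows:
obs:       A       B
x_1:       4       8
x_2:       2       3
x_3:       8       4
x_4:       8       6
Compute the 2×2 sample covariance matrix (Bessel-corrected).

Step 1 — column means:
  mean(A) = (4 + 2 + 8 + 8) / 4 = 22/4 = 5.5
  mean(B) = (8 + 3 + 4 + 6) / 4 = 21/4 = 5.25

Step 2 — sample covariance S[i,j] = (1/(n-1)) · Σ_k (x_{k,i} - mean_i) · (x_{k,j} - mean_j), with n-1 = 3.
  S[A,A] = ((-1.5)·(-1.5) + (-3.5)·(-3.5) + (2.5)·(2.5) + (2.5)·(2.5)) / 3 = 27/3 = 9
  S[A,B] = ((-1.5)·(2.75) + (-3.5)·(-2.25) + (2.5)·(-1.25) + (2.5)·(0.75)) / 3 = 2.5/3 = 0.8333
  S[B,B] = ((2.75)·(2.75) + (-2.25)·(-2.25) + (-1.25)·(-1.25) + (0.75)·(0.75)) / 3 = 14.75/3 = 4.9167

S is symmetric (S[j,i] = S[i,j]). Assembling:

S = [[9, 0.8333],
 [0.8333, 4.9167]]


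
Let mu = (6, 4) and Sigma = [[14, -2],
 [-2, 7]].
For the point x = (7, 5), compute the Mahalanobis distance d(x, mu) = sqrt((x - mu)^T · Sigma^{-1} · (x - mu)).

Step 1 — centre the observation: (x - mu) = (1, 1).

Step 2 — invert Sigma. det(Sigma) = 14·7 - (-2)² = 94.
  Sigma^{-1} = (1/det) · [[d, -b], [-b, a]] = [[0.0745, 0.0213],
 [0.0213, 0.1489]].

Step 3 — form the quadratic (x - mu)^T · Sigma^{-1} · (x - mu):
  Sigma^{-1} · (x - mu) = (0.0957, 0.1702).
  (x - mu)^T · [Sigma^{-1} · (x - mu)] = (1)·(0.0957) + (1)·(0.1702) = 0.266.

Step 4 — take square root: d = √(0.266) ≈ 0.5157.

d(x, mu) = √(0.266) ≈ 0.5157


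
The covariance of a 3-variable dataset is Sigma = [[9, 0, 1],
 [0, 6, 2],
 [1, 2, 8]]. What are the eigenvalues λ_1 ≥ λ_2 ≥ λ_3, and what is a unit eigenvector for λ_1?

Step 1 — characteristic polynomial p(λ) = det(λI - Sigma) = λ³ - tr·λ² + c_1·λ - det, where tr = trace, c_1 = sum of the principal 2×2 minors, det = det(Sigma):
  tr = 9 + 6 + 8 = 23,
  c_1 = (9·6 - (0)²) + (9·8 - (1)²) + (6·8 - (2)²) = 54 + 71 + 44 = 169,
  det = 9·(6·8 - (2)²) - (0)·((0)·8 - (2)·(1)) + (1)·((0)·(2) - 6·(1)) = 9·(44) - (0)·(-2) + (1)·(-6) = 390.
  So p(λ) = λ³ - 23λ² + 169λ - 390.
Step 2 — look for an integer root (rational root theorem: any rational root is an integer divisor of 390). Testing λ = 10:
  p(10) = 1000 - 2300 + 1690 - 390 = 0  ✓
  Dividing out (λ - 10): p(λ) = (λ - 10)(λ² - 13λ + 39).
Step 3 — remaining eigenvalues from the quadratic λ² - 13λ + 39 = 0:
  Δ = 13² - 4·39 = 169 - 156 = 13,  λ = (13 ± √13)/2 = (13 ± 3.6056)/2 ≈ 8.3028 or 4.6972.
  Sorted: λ_1 = 10,  λ_2 = 8.3028,  λ_3 = 4.6972  (check: sum = 23 = tr ✓).

Step 4 — unit eigenvector for λ_1 = 10: v spans the null space of (Sigma - λ_1 I), whose rows are
  r_1 = (-1, 0, 1),  r_2 = (0, -4, 2),  r_3 = (1, 2, -2).
  v is orthogonal to every row, so take v ∝ r_1 × r_2 = ((0)·(2) - (1)·(-4), (1)·(0) - (-1)·(2), (-1)·(-4) - (0)·(0)) = (4, 2, 4).
  Rescale (divide by 2): u = (2, 1, 2).
  ||u|| = √((2)² + (1)² + (2)²) = √(9) = 3,  v_1 = u/||u|| ≈ (0.6667, 0.3333, 0.6667) (||v_1|| = 1).

λ_1 = 10,  λ_2 = 8.3028,  λ_3 = 4.6972;  v_1 ≈ (0.6667, 0.3333, 0.6667)


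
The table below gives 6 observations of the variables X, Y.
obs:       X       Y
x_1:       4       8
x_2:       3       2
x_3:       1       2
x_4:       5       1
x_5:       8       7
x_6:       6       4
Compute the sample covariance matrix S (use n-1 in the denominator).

Step 1 — column means:
  mean(X) = (4 + 3 + 1 + 5 + 8 + 6) / 6 = 27/6 = 4.5
  mean(Y) = (8 + 2 + 2 + 1 + 7 + 4) / 6 = 24/6 = 4

Step 2 — sample covariance S[i,j] = (1/(n-1)) · Σ_k (x_{k,i} - mean_i) · (x_{k,j} - mean_j), with n-1 = 5.
  S[X,X] = ((-0.5)·(-0.5) + (-1.5)·(-1.5) + (-3.5)·(-3.5) + (0.5)·(0.5) + (3.5)·(3.5) + (1.5)·(1.5)) / 5 = 29.5/5 = 5.9
  S[X,Y] = ((-0.5)·(4) + (-1.5)·(-2) + (-3.5)·(-2) + (0.5)·(-3) + (3.5)·(3) + (1.5)·(0)) / 5 = 17/5 = 3.4
  S[Y,Y] = ((4)·(4) + (-2)·(-2) + (-2)·(-2) + (-3)·(-3) + (3)·(3) + (0)·(0)) / 5 = 42/5 = 8.4

S is symmetric (S[j,i] = S[i,j]). Assembling:

S = [[5.9, 3.4],
 [3.4, 8.4]]


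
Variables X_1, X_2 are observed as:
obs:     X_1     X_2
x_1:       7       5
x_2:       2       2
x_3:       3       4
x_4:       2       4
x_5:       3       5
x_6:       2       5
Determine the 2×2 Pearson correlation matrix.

Step 1 — column means:
  mean(X_1) = (7 + 2 + 3 + 2 + 3 + 2) / 6 = 19/6 = 3.1667
  mean(X_2) = (5 + 2 + 4 + 4 + 5 + 5) / 6 = 25/6 = 4.1667

Step 2 — sample variances and covariances s[i,j] = (1/(n-1)) · Σ_k (x_{k,i} - mean_i) · (x_{k,j} - mean_j), with n-1 = 5:
  s[X_1,X_1] = ((3.8333)·(3.8333) + (-1.1667)·(-1.1667) + (-0.1667)·(-0.1667) + (-1.1667)·(-1.1667) + (-0.1667)·(-0.1667) + (-1.1667)·(-1.1667)) / 5 = 18.8333/5 = 3.7667
  s[X_1,X_2] = ((3.8333)·(0.8333) + (-1.1667)·(-2.1667) + (-0.1667)·(-0.1667) + (-1.1667)·(-0.1667) + (-0.1667)·(0.8333) + (-1.1667)·(0.8333)) / 5 = 4.8333/5 = 0.9667
  s[X_2,X_2] = ((0.8333)·(0.8333) + (-2.1667)·(-2.1667) + (-0.1667)·(-0.1667) + (-0.1667)·(-0.1667) + (0.8333)·(0.8333) + (0.8333)·(0.8333)) / 5 = 6.8333/5 = 1.3667
  Sample standard deviations s_i = √(s[i,i]):
  s(X_1) = √(3.7667) = 1.9408
  s(X_2) = √(1.3667) = 1.169

Step 3 — r_{ij} = s_{ij} / (s_i · s_j):
  r[X_1,X_1] = 1 (diagonal).
  r[X_1,X_2] = 0.9667 / (1.9408 · 1.169) = 0.9667 / 2.2689 = 0.4261
  r[X_2,X_2] = 1 (diagonal).

R is symmetric with unit diagonal. Assembling:

R = [[1, 0.4261],
 [0.4261, 1]]


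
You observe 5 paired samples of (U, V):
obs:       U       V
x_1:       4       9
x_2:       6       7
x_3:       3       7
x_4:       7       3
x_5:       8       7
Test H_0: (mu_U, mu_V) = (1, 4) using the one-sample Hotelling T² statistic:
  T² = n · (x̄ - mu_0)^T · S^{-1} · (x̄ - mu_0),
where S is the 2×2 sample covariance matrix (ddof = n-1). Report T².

Step 1 — sample mean vector:
  mean(U) = (4 + 6 + 3 + 7 + 8) / 5 = 28/5 = 5.6
  mean(V) = (9 + 7 + 7 + 3 + 7) / 5 = 33/5 = 6.6
  x̄ = (5.6, 6.6),  deviation x̄ - mu_0 = (5.6, 6.6) - (1, 4) = (4.6, 2.6).

Step 2 — sample covariance matrix, S[i,j] = (1/(n-1)) · Σ_k (x_{k,i} - mean_i) · (x_{k,j} - mean_j), divisor n-1 = 4:
  S[U,U] = ((-1.6)·(-1.6) + (0.4)·(0.4) + (-2.6)·(-2.6) + (1.4)·(1.4) + (2.4)·(2.4)) / 4 = 17.2/4 = 4.3
  S[U,V] = ((-1.6)·(2.4) + (0.4)·(0.4) + (-2.6)·(0.4) + (1.4)·(-3.6) + (2.4)·(0.4)) / 4 = -8.8/4 = -2.2
  S[V,V] = ((2.4)·(2.4) + (0.4)·(0.4) + (0.4)·(0.4) + (-3.6)·(-3.6) + (0.4)·(0.4)) / 4 = 19.2/4 = 4.8
  S = [[4.3, -2.2],
 [-2.2, 4.8]].

Step 3 — invert S. det(S) = 4.3·4.8 - (-2.2)² = 15.8.
  S^{-1} = (1/det) · [[d, -b], [-b, a]] = [[0.3038, 0.1392],
 [0.1392, 0.2722]].

Step 4 — quadratic form (x̄ - mu_0)^T · S^{-1} · (x̄ - mu_0):
  S^{-1} · (x̄ - mu_0) = (1.7595, 1.3481),
  (x̄ - mu_0)^T · [...] = (4.6)·(1.7595) + (2.6)·(1.3481) = 11.5987.

Step 5 — scale by n: T² = 5 · 11.5987 = 57.9937.

T² ≈ 57.9937


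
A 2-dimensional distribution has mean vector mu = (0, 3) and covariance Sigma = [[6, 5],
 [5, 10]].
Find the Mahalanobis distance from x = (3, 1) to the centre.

Step 1 — centre the observation: (x - mu) = (3, -2).

Step 2 — invert Sigma. det(Sigma) = 6·10 - (5)² = 35.
  Sigma^{-1} = (1/det) · [[d, -b], [-b, a]] = [[0.2857, -0.1429],
 [-0.1429, 0.1714]].

Step 3 — form the quadratic (x - mu)^T · Sigma^{-1} · (x - mu):
  Sigma^{-1} · (x - mu) = (1.1429, -0.7714).
  (x - mu)^T · [Sigma^{-1} · (x - mu)] = (3)·(1.1429) + (-2)·(-0.7714) = 4.9714.

Step 4 — take square root: d = √(4.9714) ≈ 2.2297.

d(x, mu) = √(4.9714) ≈ 2.2297


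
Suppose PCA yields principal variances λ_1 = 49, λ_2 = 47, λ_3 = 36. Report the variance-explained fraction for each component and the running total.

Step 1 — total variance = trace(Sigma) = Σ λ_i = 49 + 47 + 36 = 132.

Step 2 — fraction explained by component i = λ_i / Σ λ:
  PC1: 49/132 = 0.3712
  PC2: 47/132 = 0.3561
  PC3: 36/132 = 0.2727

Step 3 — cumulative fraction after k components = (λ_1 + ... + λ_k) / Σ λ:
  k = 1: 49/132 = 0.3712
  k = 2: (49 + 47)/132 = 96/132 = 0.7273
  k = 3: (49 + 47 + 36)/132 = 132/132 = 1

Summary (fraction, with percent):

explained: PC1 0.3712 (37.12%), PC2 0.3561 (35.61%), PC3 0.2727 (27.27%);  cumulative: 0.3712, 0.7273, 1


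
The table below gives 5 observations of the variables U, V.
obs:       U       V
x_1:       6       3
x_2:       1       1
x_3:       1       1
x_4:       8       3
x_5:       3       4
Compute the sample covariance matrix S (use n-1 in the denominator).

Step 1 — column means:
  mean(U) = (6 + 1 + 1 + 8 + 3) / 5 = 19/5 = 3.8
  mean(V) = (3 + 1 + 1 + 3 + 4) / 5 = 12/5 = 2.4

Step 2 — sample covariance S[i,j] = (1/(n-1)) · Σ_k (x_{k,i} - mean_i) · (x_{k,j} - mean_j), with n-1 = 4.
  S[U,U] = ((2.2)·(2.2) + (-2.8)·(-2.8) + (-2.8)·(-2.8) + (4.2)·(4.2) + (-0.8)·(-0.8)) / 4 = 38.8/4 = 9.7
  S[U,V] = ((2.2)·(0.6) + (-2.8)·(-1.4) + (-2.8)·(-1.4) + (4.2)·(0.6) + (-0.8)·(1.6)) / 4 = 10.4/4 = 2.6
  S[V,V] = ((0.6)·(0.6) + (-1.4)·(-1.4) + (-1.4)·(-1.4) + (0.6)·(0.6) + (1.6)·(1.6)) / 4 = 7.2/4 = 1.8

S is symmetric (S[j,i] = S[i,j]). Assembling:

S = [[9.7, 2.6],
 [2.6, 1.8]]


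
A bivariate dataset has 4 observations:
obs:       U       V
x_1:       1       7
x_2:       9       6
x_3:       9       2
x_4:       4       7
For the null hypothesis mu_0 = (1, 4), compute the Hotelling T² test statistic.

Step 1 — sample mean vector:
  mean(U) = (1 + 9 + 9 + 4) / 4 = 23/4 = 5.75
  mean(V) = (7 + 6 + 2 + 7) / 4 = 22/4 = 5.5
  x̄ = (5.75, 5.5),  deviation x̄ - mu_0 = (5.75, 5.5) - (1, 4) = (4.75, 1.5).

Step 2 — sample covariance matrix, S[i,j] = (1/(n-1)) · Σ_k (x_{k,i} - mean_i) · (x_{k,j} - mean_j), divisor n-1 = 3:
  S[U,U] = ((-4.75)·(-4.75) + (3.25)·(3.25) + (3.25)·(3.25) + (-1.75)·(-1.75)) / 3 = 46.75/3 = 15.5833
  S[U,V] = ((-4.75)·(1.5) + (3.25)·(0.5) + (3.25)·(-3.5) + (-1.75)·(1.5)) / 3 = -19.5/3 = -6.5
  S[V,V] = ((1.5)·(1.5) + (0.5)·(0.5) + (-3.5)·(-3.5) + (1.5)·(1.5)) / 3 = 17/3 = 5.6667
  S = [[15.5833, -6.5],
 [-6.5, 5.6667]].

Step 3 — invert S. det(S) = 15.5833·5.6667 - (-6.5)² = 46.0556.
  S^{-1} = (1/det) · [[d, -b], [-b, a]] = [[0.123, 0.1411],
 [0.1411, 0.3384]].

Step 4 — quadratic form (x̄ - mu_0)^T · S^{-1} · (x̄ - mu_0):
  S^{-1} · (x̄ - mu_0) = (0.7961, 1.1779),
  (x̄ - mu_0)^T · [...] = (4.75)·(0.7961) + (1.5)·(1.1779) = 5.5486.

Step 5 — scale by n: T² = 4 · 5.5486 = 22.1942.

T² ≈ 22.1942


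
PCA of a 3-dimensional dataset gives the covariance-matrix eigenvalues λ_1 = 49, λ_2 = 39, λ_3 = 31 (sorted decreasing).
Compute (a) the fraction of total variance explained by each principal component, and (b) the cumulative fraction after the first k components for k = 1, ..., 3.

Step 1 — total variance = trace(Sigma) = Σ λ_i = 49 + 39 + 31 = 119.

Step 2 — fraction explained by component i = λ_i / Σ λ:
  PC1: 49/119 = 0.4118
  PC2: 39/119 = 0.3277
  PC3: 31/119 = 0.2605

Step 3 — cumulative fraction after k components = (λ_1 + ... + λ_k) / Σ λ:
  k = 1: 49/119 = 0.4118
  k = 2: (49 + 39)/119 = 88/119 = 0.7395
  k = 3: (49 + 39 + 31)/119 = 119/119 = 1

Summary (fraction, with percent):

explained: PC1 0.4118 (41.18%), PC2 0.3277 (32.77%), PC3 0.2605 (26.05%);  cumulative: 0.4118, 0.7395, 1


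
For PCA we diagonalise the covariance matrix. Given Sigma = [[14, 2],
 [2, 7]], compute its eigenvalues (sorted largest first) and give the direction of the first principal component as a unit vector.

Step 1 — characteristic polynomial of 2×2 Sigma:
  det(Sigma - λI) = λ² - trace · λ + det = 0.
  trace = 14 + 7 = 21, det = 14·7 - (2)² = 94.
Step 2 — discriminant:
  Δ = trace² - 4·det = 441 - 376 = 65.
Step 3 — eigenvalues:
  λ = (trace ± √Δ)/2 = (21 ± 8.0623)/2,
  λ_1 = 14.5311,  λ_2 = 6.4689.

Step 4 — unit eigenvector for λ_1: solve (Sigma - λ_1 I)v = 0. First row:
  (14 - 14.5311)·v_x + (2)·v_y = 0, i.e. (-0.5311)·v_x + (2)·v_y = 0,
  so v ∝ (b, λ_1 - a) = (2, 0.5311) = u.
  ||u|| = √((2)² + (0.5311)²) = √(4.2821) ≈ 2.0693,
  v_1 = u/||u|| ≈ (0.9665, 0.2567) (||v_1|| = 1).

λ_1 = 14.5311,  λ_2 = 6.4689;  v_1 ≈ (0.9665, 0.2567)
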